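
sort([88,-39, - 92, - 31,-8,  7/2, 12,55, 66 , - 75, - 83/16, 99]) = [ - 92,  -  75,-39 , - 31,-8, - 83/16,7/2,12, 55,66,88,99] 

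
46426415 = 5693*8155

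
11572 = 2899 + 8673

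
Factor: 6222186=2^1*3^2*43^1*8039^1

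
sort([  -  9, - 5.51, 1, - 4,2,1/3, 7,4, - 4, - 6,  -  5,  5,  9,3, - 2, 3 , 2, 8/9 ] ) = [ - 9, - 6,-5.51,  -  5, - 4, - 4, - 2, 1/3,8/9, 1,2, 2, 3,3, 4, 5, 7 , 9 ] 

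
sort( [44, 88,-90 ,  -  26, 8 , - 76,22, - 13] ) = [ - 90,  -  76, - 26  , - 13,8,22,44, 88 ] 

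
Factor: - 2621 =-2621^1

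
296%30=26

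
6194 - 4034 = 2160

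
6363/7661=6363/7661 = 0.83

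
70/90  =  7/9 = 0.78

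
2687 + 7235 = 9922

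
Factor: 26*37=962=2^1 * 13^1 * 37^1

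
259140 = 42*6170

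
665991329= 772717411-106726082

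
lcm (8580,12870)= 25740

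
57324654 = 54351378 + 2973276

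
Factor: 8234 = 2^1*23^1*179^1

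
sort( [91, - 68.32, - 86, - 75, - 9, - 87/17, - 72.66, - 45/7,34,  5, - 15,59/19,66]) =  [ - 86,-75, - 72.66, - 68.32,-15 , - 9,-45/7, - 87/17 , 59/19,5, 34  ,  66, 91 ]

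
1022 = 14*73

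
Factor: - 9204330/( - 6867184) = 2^( - 3)*3^1*5^1 * 17^(-1) * 97^1*3163^1 *25247^(-1) = 4602165/3433592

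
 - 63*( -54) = 3402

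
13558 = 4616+8942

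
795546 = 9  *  88394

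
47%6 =5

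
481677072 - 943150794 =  - 461473722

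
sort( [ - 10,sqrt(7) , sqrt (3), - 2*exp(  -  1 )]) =[ - 10, - 2 * exp( - 1), sqrt(3 ), sqrt(7 ) ]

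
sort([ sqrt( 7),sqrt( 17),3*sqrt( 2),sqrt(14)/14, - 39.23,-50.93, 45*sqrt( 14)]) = [-50.93, - 39.23, sqrt( 14)/14,sqrt(7), sqrt( 17),3*sqrt( 2),45*sqrt(14) ] 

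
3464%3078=386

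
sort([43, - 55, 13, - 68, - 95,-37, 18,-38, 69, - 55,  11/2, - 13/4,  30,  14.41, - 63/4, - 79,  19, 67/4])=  [ - 95, - 79,-68, - 55,-55, -38, - 37, -63/4  , - 13/4, 11/2,13, 14.41 , 67/4,18,19,  30,43, 69 ]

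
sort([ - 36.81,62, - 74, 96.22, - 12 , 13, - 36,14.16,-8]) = [ - 74, - 36.81, - 36, - 12, - 8,13,14.16, 62 , 96.22 ]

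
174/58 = 3  =  3.00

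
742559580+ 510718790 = 1253278370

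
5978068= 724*8257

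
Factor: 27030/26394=85/83=5^1 * 17^1*83^(-1 ) 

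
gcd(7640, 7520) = 40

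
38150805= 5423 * 7035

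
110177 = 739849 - 629672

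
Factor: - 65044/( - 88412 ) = 707/961 =7^1*31^ (- 2 )*101^1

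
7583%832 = 95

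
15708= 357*44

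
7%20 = 7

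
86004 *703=60460812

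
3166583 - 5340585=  - 2174002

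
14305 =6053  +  8252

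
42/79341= 14/26447 = 0.00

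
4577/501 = 9+ 68/501 = 9.14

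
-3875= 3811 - 7686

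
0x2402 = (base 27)chb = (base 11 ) 6a20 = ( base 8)22002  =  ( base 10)9218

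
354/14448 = 59/2408 = 0.02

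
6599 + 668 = 7267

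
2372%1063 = 246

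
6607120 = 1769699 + 4837421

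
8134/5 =1626 + 4/5 = 1626.80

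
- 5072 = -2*2536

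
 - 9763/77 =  - 9763/77 = - 126.79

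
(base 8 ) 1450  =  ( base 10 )808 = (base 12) 574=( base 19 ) 24A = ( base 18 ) 28G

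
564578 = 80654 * 7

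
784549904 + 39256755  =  823806659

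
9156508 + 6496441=15652949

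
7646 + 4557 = 12203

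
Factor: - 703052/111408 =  - 2^(-2)*3^(-1)*7^2*11^(- 1) * 17^1  =  - 833/132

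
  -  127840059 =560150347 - 687990406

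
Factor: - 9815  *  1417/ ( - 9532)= 13907855/9532 = 2^( - 2 ) * 5^1 * 13^2*109^1 * 151^1*2383^( - 1)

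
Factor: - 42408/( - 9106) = 21204/4553 =2^2*3^2*19^1*29^ (  -  1)*31^1*157^( - 1) 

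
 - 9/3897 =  - 1+432/433  =  -0.00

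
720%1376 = 720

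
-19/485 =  - 19/485 = - 0.04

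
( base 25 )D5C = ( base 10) 8262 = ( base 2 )10000001000110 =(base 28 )af2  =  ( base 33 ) 7JC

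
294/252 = 1 + 1/6  =  1.17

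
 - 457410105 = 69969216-527379321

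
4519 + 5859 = 10378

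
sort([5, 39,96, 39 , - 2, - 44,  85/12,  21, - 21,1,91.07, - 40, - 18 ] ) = [ - 44, - 40, - 21, - 18, - 2,1, 5,85/12 , 21 , 39, 39,  91.07,96]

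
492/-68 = - 123/17=   - 7.24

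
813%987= 813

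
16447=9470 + 6977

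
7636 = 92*83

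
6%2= 0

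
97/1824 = 97/1824 = 0.05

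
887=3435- 2548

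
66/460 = 33/230 = 0.14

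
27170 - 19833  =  7337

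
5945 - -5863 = 11808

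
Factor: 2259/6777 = 3^(-1) = 1/3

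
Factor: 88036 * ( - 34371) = - 3025885356 = -  2^2*3^3*13^1 * 19^1*67^1 * 1693^1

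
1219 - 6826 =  - 5607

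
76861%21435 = 12556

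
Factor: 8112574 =2^1*4056287^1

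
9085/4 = 9085/4 = 2271.25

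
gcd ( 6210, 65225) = 5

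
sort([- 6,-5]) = [ - 6, - 5 ]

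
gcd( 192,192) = 192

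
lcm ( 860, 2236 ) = 11180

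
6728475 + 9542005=16270480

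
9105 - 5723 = 3382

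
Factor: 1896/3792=1/2 = 2^ ( - 1 ) 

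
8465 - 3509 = 4956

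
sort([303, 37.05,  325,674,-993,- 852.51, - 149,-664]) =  [ - 993, - 852.51  , - 664, - 149, 37.05, 303,  325, 674 ] 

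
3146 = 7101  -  3955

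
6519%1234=349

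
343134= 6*57189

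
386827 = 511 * 757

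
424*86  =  36464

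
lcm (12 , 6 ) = 12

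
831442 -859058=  - 27616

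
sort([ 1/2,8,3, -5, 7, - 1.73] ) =[-5, - 1.73 , 1/2 , 3,  7 , 8 ]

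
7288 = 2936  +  4352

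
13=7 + 6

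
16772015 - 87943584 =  - 71171569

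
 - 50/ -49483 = 50/49483 = 0.00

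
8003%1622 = 1515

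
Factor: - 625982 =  - 2^1*7^1*61^1 * 733^1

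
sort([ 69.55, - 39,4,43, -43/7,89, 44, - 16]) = [ - 39, - 16,  -  43/7,4,43,44, 69.55,89 ]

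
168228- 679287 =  - 511059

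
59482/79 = 752+74/79= 752.94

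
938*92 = 86296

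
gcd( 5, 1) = 1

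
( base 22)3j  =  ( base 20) 45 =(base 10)85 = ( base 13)67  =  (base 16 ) 55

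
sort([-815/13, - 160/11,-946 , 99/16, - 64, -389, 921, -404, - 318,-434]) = [- 946,- 434, - 404,-389, - 318,-64, -815/13,-160/11,99/16,921] 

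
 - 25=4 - 29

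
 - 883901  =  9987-893888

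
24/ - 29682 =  -4/4947 = - 0.00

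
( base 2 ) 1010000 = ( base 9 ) 88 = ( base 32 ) 2G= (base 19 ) 44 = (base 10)80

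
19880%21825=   19880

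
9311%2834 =809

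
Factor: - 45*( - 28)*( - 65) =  - 81900 = - 2^2*3^2 * 5^2*7^1*  13^1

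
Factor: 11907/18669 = 3^4 * 127^( - 1) = 81/127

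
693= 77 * 9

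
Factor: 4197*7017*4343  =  127902865707 = 3^2*43^1*101^1*1399^1*2339^1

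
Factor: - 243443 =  - 31^1 * 7853^1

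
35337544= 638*55388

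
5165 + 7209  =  12374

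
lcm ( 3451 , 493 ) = 3451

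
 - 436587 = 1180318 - 1616905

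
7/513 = 7/513 = 0.01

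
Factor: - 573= - 3^1  *191^1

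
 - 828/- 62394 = 138/10399 = 0.01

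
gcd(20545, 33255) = 5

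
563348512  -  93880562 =469467950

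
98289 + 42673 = 140962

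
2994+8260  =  11254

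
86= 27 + 59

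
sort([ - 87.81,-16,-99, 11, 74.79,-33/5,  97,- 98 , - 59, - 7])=[ -99, - 98,-87.81, - 59,-16, - 7,-33/5,11,74.79, 97]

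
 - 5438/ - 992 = 2719/496 = 5.48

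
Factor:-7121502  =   - 2^1 * 3^2*383^1*1033^1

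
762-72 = 690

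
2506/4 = 626 + 1/2 = 626.50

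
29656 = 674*44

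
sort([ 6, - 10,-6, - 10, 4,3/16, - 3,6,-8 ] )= [ -10,-10,-8, - 6, - 3,3/16,4 , 6,6 ]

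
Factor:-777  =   - 3^1*7^1*37^1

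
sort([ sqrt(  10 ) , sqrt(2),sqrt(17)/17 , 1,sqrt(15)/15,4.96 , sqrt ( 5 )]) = [ sqrt(17) /17 , sqrt( 15)/15  ,  1, sqrt(2), sqrt( 5 ),sqrt(10),  4.96 ] 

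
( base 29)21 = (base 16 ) 3b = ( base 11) 54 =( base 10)59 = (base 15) 3e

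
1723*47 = 80981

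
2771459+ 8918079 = 11689538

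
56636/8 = 14159/2  =  7079.50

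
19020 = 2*9510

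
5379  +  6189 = 11568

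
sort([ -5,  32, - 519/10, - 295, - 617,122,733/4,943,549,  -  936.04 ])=[ - 936.04, - 617, - 295 ,-519/10, - 5,32,122,733/4,549,943] 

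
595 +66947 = 67542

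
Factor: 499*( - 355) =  - 177145 = -5^1*71^1*499^1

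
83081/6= 83081/6 = 13846.83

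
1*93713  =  93713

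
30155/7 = 4307 + 6/7 =4307.86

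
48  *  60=2880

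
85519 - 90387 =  - 4868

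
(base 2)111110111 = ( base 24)kn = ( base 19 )179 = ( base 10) 503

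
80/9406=40/4703  =  0.01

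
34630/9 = 3847 + 7/9 = 3847.78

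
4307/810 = 4307/810 = 5.32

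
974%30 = 14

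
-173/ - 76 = 173/76= 2.28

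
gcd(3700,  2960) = 740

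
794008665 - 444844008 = 349164657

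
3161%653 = 549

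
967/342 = 2 + 283/342 = 2.83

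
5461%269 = 81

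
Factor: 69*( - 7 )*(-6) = 2^1*3^2*7^1*23^1 =2898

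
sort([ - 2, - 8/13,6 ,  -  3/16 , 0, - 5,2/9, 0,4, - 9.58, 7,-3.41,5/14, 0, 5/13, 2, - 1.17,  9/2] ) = [ - 9.58, - 5, - 3.41,  -  2,  -  1.17,-8/13, - 3/16,  0, 0,0  ,  2/9,5/14,5/13,2,4,  9/2 , 6,7 ] 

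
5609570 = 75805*74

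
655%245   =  165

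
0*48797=0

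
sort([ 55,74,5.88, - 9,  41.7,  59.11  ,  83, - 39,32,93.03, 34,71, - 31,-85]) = [ - 85, - 39, - 31, - 9,  5.88,32, 34, 41.7,55,59.11,71,74,83, 93.03 ]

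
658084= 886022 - 227938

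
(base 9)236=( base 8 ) 303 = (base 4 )3003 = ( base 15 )d0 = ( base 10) 195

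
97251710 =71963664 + 25288046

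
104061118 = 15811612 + 88249506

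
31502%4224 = 1934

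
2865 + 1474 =4339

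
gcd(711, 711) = 711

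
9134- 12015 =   -  2881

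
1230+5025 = 6255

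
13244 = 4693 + 8551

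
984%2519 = 984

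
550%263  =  24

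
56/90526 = 28/45263 =0.00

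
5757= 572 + 5185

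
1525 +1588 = 3113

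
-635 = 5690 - 6325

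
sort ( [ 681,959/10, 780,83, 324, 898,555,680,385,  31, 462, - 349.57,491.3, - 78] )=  [-349.57, - 78,31, 83,959/10,324 , 385,462,491.3, 555,680,681,780, 898]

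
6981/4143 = 1 + 946/1381  =  1.69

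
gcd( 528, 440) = 88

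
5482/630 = 2741/315 = 8.70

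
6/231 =2/77 = 0.03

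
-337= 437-774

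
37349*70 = 2614430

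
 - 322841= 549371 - 872212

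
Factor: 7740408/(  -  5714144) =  - 2^( - 2)*3^1 *13^1*24809^1*178567^( - 1 ) =- 967551/714268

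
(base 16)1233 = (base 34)411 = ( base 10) 4659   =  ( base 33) 496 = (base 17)G21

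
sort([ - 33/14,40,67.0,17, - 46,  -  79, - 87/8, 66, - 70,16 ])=[  -  79, - 70,  -  46,-87/8 ,- 33/14,16, 17, 40,  66, 67.0 ]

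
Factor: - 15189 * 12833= -194920437 = - 3^1*41^1*61^1*83^1*313^1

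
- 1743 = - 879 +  - 864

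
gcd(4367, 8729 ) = 1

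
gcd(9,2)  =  1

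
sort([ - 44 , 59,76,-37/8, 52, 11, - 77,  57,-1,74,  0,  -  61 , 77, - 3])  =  [ - 77,-61, - 44, - 37/8, - 3,  -  1,0, 11, 52, 57, 59 , 74,76,77 ] 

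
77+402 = 479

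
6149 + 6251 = 12400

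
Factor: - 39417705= -3^3 * 5^1 * 291983^1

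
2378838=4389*542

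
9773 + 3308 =13081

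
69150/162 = 11525/27=426.85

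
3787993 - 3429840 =358153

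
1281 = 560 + 721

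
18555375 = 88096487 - 69541112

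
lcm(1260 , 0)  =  0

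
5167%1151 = 563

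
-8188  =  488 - 8676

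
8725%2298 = 1831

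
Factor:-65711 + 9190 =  - 29^1*1949^1 = - 56521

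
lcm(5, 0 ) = 0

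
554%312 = 242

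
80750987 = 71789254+8961733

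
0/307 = 0 = 0.00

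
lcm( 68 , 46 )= 1564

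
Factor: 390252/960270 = 2^1 * 5^(-1 )*17^1*1913^1*32009^( - 1 ) =65042/160045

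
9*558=5022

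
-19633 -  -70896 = 51263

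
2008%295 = 238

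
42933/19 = 2259 + 12/19 = 2259.63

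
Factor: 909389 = 13^2*5381^1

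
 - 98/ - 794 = 49/397 = 0.12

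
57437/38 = 3023/2  =  1511.50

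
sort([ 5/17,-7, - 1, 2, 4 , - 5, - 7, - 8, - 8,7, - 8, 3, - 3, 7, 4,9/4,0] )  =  [ -8 , - 8,-8, - 7,-7,- 5, - 3 ,  -  1, 0,5/17,2, 9/4, 3, 4,4,7,7 ]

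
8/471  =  8/471 = 0.02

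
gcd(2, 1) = 1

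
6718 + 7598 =14316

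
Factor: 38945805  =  3^1*5^1*2596387^1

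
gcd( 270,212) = 2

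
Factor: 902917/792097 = 23^( - 1) * 47^1*19211^1*34439^( - 1)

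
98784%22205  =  9964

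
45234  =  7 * 6462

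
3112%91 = 18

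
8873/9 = 985+8/9 = 985.89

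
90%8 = 2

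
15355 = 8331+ 7024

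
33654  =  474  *71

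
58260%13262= 5212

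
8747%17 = 9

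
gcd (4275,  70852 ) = 1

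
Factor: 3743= 19^1*197^1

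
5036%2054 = 928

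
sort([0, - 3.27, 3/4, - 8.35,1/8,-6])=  [ - 8.35, - 6, - 3.27,0,1/8,3/4]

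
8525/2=8525/2 = 4262.50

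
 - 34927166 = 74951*( - 466)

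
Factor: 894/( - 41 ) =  - 2^1*3^1*41^(- 1 )*149^1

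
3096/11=281 + 5/11 = 281.45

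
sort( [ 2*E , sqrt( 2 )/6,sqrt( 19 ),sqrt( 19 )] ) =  [ sqrt( 2 )/6,sqrt( 19),sqrt ( 19), 2*E ] 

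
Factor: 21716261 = 7^2*443189^1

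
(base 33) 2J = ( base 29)2R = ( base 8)125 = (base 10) 85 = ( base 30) 2P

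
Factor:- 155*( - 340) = 52700 = 2^2*5^2*17^1*31^1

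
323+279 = 602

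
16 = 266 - 250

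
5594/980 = 2797/490 = 5.71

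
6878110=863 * 7970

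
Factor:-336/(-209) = 2^4 *3^1 * 7^1*11^( - 1) * 19^(- 1)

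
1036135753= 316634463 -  - 719501290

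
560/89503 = 560/89503= 0.01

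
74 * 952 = 70448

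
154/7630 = 11/545  =  0.02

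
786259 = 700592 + 85667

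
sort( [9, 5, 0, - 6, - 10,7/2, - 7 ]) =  [ - 10, - 7,  -  6,0,7/2,5, 9]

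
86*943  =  81098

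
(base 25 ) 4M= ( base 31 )3T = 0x7a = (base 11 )101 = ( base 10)122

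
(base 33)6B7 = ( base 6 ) 51544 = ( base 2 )1101011111000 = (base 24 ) BNG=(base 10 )6904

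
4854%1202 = 46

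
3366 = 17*198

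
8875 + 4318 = 13193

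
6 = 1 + 5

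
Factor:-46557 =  - 3^2*7^1*739^1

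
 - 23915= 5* ( - 4783)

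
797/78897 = 797/78897 = 0.01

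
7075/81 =7075/81 = 87.35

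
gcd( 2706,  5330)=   82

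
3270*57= 186390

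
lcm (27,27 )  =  27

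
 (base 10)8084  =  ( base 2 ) 1111110010100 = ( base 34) 6xq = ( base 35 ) 6KY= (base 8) 17624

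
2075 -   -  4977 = 7052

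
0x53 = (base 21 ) 3K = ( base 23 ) 3e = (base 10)83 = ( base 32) 2j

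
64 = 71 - 7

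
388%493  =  388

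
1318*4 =5272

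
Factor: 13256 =2^3 * 1657^1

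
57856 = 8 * 7232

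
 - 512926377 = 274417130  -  787343507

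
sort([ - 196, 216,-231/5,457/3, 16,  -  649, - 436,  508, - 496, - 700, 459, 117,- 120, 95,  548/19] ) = [ - 700, - 649, - 496,  -  436, - 196, - 120, - 231/5, 16, 548/19, 95, 117, 457/3,216,459, 508]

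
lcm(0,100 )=0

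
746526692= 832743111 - 86216419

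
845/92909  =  845/92909 = 0.01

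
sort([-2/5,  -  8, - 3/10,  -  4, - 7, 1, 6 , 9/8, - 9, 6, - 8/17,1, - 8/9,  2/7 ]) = [ - 9, - 8, - 7, - 4,  -  8/9, - 8/17, - 2/5, - 3/10, 2/7,1,1, 9/8, 6,6]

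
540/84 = 45/7  =  6.43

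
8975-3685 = 5290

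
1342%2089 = 1342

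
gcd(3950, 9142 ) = 2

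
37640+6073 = 43713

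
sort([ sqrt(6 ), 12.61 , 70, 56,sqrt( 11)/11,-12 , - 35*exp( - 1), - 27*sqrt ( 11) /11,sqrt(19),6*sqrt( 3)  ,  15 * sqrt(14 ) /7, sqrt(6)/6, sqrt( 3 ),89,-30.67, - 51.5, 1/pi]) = [ - 51.5, - 30.67 , - 35  *  exp( -1), - 12, - 27 * sqrt(  11 )/11,sqrt(11) /11 , 1/pi,sqrt( 6)/6, sqrt( 3),sqrt( 6), sqrt ( 19),15*sqrt(14) /7 , 6 * sqrt( 3),12.61,56,70, 89 ]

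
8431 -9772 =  - 1341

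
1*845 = 845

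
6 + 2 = 8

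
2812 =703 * 4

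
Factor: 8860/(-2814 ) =- 2^1* 3^( - 1)*5^1*7^( - 1) * 67^( - 1)*443^1  =  - 4430/1407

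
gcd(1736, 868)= 868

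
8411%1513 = 846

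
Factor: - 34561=  -  17^1 *19^1*107^1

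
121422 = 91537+29885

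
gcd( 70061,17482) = 1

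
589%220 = 149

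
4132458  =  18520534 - 14388076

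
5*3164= 15820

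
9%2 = 1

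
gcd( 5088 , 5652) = 12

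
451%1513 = 451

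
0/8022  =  0  =  0.00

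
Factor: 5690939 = 293^1*19423^1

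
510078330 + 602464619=1112542949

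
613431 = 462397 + 151034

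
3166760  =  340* 9314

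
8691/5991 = 1+900/1997  =  1.45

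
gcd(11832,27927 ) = 87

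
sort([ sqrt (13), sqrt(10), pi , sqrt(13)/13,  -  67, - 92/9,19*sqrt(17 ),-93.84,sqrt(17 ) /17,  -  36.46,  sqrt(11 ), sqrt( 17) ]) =[-93.84, - 67,-36.46,-92/9 , sqrt ( 17 )/17 , sqrt ( 13)/13,pi, sqrt(10 ), sqrt(11 ), sqrt(13), sqrt (17), 19*sqrt(17) ]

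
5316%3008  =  2308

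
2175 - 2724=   -  549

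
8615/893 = 9 + 578/893 = 9.65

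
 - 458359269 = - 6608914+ - 451750355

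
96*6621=635616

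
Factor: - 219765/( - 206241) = 5^1 * 13^1 * 61^( - 1 ) = 65/61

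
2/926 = 1/463 = 0.00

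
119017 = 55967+63050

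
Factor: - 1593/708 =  -2^( - 2) *3^2 = - 9/4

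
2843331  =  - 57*( -49883)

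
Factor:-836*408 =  - 341088 = -  2^5*3^1*11^1*17^1*19^1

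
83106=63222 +19884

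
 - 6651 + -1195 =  - 7846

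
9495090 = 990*9591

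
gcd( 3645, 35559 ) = 81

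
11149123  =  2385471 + 8763652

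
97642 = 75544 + 22098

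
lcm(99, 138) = 4554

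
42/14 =3=3.00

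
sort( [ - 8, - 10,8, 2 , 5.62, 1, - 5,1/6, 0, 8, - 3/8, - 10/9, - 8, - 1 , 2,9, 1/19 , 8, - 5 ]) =[ - 10, - 8, - 8, - 5 , - 5, - 10/9, - 1, - 3/8, 0, 1/19,1/6,1 , 2, 2,  5.62,8, 8, 8, 9]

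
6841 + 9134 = 15975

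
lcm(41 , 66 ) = 2706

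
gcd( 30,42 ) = 6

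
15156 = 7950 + 7206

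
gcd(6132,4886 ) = 14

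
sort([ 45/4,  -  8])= [ - 8  ,  45/4 ]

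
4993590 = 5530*903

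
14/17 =14/17  =  0.82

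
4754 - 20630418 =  - 20625664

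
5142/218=23 + 64/109 = 23.59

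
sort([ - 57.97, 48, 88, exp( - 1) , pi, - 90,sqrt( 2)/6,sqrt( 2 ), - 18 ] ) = [ - 90, - 57.97, - 18, sqrt( 2)/6, exp( - 1 ),sqrt(2 ),pi,  48 , 88 ]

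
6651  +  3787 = 10438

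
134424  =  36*3734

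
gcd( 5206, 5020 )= 2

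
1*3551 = 3551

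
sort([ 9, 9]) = [9,9]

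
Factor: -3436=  - 2^2*859^1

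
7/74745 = 7/74745 = 0.00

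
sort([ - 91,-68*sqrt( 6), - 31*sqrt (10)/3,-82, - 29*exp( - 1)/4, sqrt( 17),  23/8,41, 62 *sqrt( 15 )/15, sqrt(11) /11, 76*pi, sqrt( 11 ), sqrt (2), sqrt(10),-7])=[ - 68*sqrt( 6 ), - 91,  -  82,  -  31 * sqrt( 10 )/3, - 7 , - 29*exp( - 1)/4 , sqrt( 11)/11, sqrt( 2 ) , 23/8, sqrt (10 ), sqrt( 11), sqrt( 17), 62*sqrt (15)/15,41, 76*pi] 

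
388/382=1+3/191 = 1.02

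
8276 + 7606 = 15882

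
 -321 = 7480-7801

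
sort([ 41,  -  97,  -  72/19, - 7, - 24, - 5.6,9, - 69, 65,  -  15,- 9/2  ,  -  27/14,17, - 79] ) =[ - 97,-79, - 69, - 24, - 15,-7,-5.6, - 9/2,-72/19, - 27/14,9,  17,41,  65] 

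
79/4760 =79/4760 = 0.02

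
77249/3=25749 + 2/3 = 25749.67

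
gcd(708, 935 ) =1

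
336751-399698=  -62947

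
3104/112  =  27 + 5/7= 27.71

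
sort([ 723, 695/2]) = [695/2 , 723 ] 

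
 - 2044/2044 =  - 1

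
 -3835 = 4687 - 8522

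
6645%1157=860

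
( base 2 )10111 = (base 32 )n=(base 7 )32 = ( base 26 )n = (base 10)23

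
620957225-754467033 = -133509808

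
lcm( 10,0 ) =0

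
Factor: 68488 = 2^3*7^1 *1223^1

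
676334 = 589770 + 86564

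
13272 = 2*6636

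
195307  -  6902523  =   - 6707216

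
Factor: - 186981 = -3^1*62327^1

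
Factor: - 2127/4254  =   - 1/2  =  - 2^( - 1)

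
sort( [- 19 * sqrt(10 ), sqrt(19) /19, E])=[ - 19 * sqrt(10 ), sqrt(19 ) /19, E ] 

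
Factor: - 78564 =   -  2^2*3^1 * 6547^1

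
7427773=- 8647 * ( - 859)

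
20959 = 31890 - 10931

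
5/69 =5/69 = 0.07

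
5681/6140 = 5681/6140 = 0.93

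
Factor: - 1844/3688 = - 2^( - 1 )=- 1/2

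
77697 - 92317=  -  14620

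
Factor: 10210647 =3^1*3403549^1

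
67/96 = 67/96 = 0.70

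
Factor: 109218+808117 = 5^1* 271^1*677^1 = 917335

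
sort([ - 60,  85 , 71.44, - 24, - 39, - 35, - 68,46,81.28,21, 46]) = [ - 68, - 60, - 39, - 35, - 24, 21,46,46, 71.44,  81.28,85 ] 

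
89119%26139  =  10702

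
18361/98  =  2623/14= 187.36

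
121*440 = 53240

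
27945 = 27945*1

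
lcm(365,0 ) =0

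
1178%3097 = 1178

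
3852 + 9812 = 13664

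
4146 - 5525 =-1379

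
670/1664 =335/832 = 0.40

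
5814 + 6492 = 12306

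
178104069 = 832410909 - 654306840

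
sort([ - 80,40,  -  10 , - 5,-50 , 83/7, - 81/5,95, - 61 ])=[ - 80, - 61,-50, - 81/5, - 10, - 5 , 83/7 , 40,95]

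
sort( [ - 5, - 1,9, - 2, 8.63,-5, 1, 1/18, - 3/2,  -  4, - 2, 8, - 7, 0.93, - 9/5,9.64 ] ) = [ - 7,-5,-5,-4, - 2, - 2, - 9/5, - 3/2, - 1,1/18, 0.93,1, 8,8.63 , 9,9.64] 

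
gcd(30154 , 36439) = 1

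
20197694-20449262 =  - 251568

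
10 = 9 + 1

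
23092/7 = 23092/7=3298.86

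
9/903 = 3/301  =  0.01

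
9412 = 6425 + 2987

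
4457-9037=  - 4580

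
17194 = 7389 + 9805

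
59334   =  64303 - 4969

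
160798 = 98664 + 62134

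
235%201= 34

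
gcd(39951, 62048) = 1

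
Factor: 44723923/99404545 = 5^ (  -  1 ) * 17^1*89^(-1 ) * 223381^( - 1 )*2630819^1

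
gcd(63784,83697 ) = 1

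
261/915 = 87/305 = 0.29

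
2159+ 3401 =5560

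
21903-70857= - 48954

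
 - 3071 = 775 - 3846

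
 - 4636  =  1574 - 6210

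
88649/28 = 88649/28 =3166.04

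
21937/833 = 21937/833 = 26.33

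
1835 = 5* 367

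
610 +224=834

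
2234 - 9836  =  -7602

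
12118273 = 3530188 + 8588085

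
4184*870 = 3640080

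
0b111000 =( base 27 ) 22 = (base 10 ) 56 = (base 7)110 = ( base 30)1q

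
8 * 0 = 0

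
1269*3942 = 5002398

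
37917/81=468 + 1/9 = 468.11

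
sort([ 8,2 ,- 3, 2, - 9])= [-9, - 3,2, 2, 8]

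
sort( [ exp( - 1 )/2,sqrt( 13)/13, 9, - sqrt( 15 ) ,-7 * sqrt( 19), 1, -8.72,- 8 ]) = [  -  7*sqrt(19 ),-8.72, - 8, - sqrt(15),exp( - 1) /2,sqrt( 13) /13, 1,9 ] 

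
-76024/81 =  - 76024/81  =  -938.57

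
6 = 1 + 5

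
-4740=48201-52941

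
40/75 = 8/15 =0.53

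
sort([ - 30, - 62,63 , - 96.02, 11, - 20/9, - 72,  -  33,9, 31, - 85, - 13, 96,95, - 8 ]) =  [ - 96.02, - 85, - 72,-62,  -  33, - 30,-13, - 8, - 20/9, 9,11, 31,63, 95,96] 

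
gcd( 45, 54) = 9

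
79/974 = 79/974 = 0.08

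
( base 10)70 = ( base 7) 130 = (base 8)106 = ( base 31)28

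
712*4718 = 3359216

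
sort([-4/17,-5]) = [ - 5, - 4/17] 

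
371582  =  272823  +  98759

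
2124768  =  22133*96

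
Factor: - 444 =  - 2^2*3^1*37^1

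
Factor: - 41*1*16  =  -656=- 2^4* 41^1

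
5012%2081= 850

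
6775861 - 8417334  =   - 1641473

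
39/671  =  39/671 = 0.06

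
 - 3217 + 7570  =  4353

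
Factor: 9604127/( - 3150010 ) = - 2^( - 1 ) * 5^( - 1 )*13^1*19^( - 1 ) * 37^1*41^1 * 59^(  -  1 )*281^( - 1 )*487^1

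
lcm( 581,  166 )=1162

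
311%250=61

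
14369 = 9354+5015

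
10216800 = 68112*150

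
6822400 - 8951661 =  - 2129261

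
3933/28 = 140 + 13/28=140.46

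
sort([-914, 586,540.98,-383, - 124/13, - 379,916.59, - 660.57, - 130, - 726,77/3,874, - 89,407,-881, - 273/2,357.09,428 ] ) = [ - 914, - 881, - 726, - 660.57, - 383, - 379, - 273/2 , - 130, - 89, - 124/13, 77/3, 357.09, 407, 428, 540.98  ,  586, 874, 916.59]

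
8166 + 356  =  8522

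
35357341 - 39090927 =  - 3733586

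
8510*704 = 5991040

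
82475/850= 97+1/34= 97.03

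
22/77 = 2/7 = 0.29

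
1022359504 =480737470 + 541622034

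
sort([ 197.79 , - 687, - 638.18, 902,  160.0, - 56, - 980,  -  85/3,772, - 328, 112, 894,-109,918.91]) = [ - 980, - 687, - 638.18, -328, - 109, - 56, - 85/3,112,  160.0,  197.79,772, 894,902, 918.91 ] 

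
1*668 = 668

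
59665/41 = 1455 + 10/41 = 1455.24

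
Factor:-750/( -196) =2^( - 1)*3^1 * 5^3* 7^( - 2)= 375/98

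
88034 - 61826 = 26208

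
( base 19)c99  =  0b1000110100000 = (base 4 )1012200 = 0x11A0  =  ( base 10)4512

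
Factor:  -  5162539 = -151^1*179^1*191^1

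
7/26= 7/26 = 0.27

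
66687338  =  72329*922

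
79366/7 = 11338 =11338.00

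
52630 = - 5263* (-10 ) 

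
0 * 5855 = 0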